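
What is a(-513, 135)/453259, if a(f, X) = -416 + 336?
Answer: -80/453259 ≈ -0.00017650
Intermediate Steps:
a(f, X) = -80
a(-513, 135)/453259 = -80/453259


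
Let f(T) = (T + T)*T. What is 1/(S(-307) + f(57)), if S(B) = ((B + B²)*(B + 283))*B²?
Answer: -1/212494542894 ≈ -4.7060e-12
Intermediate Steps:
f(T) = 2*T² (f(T) = (2*T)*T = 2*T²)
S(B) = B²*(283 + B)*(B + B²) (S(B) = ((B + B²)*(283 + B))*B² = ((283 + B)*(B + B²))*B² = B²*(283 + B)*(B + B²))
1/(S(-307) + f(57)) = 1/((-307)³*(283 + (-307)² + 284*(-307)) + 2*57²) = 1/(-28934443*(283 + 94249 - 87188) + 2*3249) = 1/(-28934443*7344 + 6498) = 1/(-212494549392 + 6498) = 1/(-212494542894) = -1/212494542894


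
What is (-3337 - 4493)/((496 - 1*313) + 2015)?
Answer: -3915/1099 ≈ -3.5623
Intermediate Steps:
(-3337 - 4493)/((496 - 1*313) + 2015) = -7830/((496 - 313) + 2015) = -7830/(183 + 2015) = -7830/2198 = -7830*1/2198 = -3915/1099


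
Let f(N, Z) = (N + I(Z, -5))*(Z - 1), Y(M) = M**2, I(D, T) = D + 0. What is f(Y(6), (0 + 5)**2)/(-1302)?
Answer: -244/217 ≈ -1.1244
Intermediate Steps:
I(D, T) = D
f(N, Z) = (-1 + Z)*(N + Z) (f(N, Z) = (N + Z)*(Z - 1) = (N + Z)*(-1 + Z) = (-1 + Z)*(N + Z))
f(Y(6), (0 + 5)**2)/(-1302) = (((0 + 5)**2)**2 - 1*6**2 - (0 + 5)**2 + 6**2*(0 + 5)**2)/(-1302) = -((5**2)**2 - 1*36 - 1*5**2 + 36*5**2)/1302 = -(25**2 - 36 - 1*25 + 36*25)/1302 = -(625 - 36 - 25 + 900)/1302 = -1/1302*1464 = -244/217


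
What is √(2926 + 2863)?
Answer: √5789 ≈ 76.085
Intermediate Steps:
√(2926 + 2863) = √5789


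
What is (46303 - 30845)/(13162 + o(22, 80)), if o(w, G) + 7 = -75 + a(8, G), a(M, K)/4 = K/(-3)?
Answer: 23187/19460 ≈ 1.1915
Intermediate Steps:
a(M, K) = -4*K/3 (a(M, K) = 4*(K/(-3)) = 4*(K*(-⅓)) = 4*(-K/3) = -4*K/3)
o(w, G) = -82 - 4*G/3 (o(w, G) = -7 + (-75 - 4*G/3) = -82 - 4*G/3)
(46303 - 30845)/(13162 + o(22, 80)) = (46303 - 30845)/(13162 + (-82 - 4/3*80)) = 15458/(13162 + (-82 - 320/3)) = 15458/(13162 - 566/3) = 15458/(38920/3) = 15458*(3/38920) = 23187/19460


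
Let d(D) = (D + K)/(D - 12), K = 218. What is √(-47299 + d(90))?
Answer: 7*I*√1468077/39 ≈ 217.47*I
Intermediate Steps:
d(D) = (218 + D)/(-12 + D) (d(D) = (D + 218)/(D - 12) = (218 + D)/(-12 + D))
√(-47299 + d(90)) = √(-47299 + (218 + 90)/(-12 + 90)) = √(-47299 + 308/78) = √(-47299 + (1/78)*308) = √(-47299 + 154/39) = √(-1844507/39) = 7*I*√1468077/39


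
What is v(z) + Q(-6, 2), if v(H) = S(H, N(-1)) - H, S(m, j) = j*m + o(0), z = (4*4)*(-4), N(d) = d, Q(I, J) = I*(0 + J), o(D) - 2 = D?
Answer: 118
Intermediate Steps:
o(D) = 2 + D
Q(I, J) = I*J
z = -64 (z = 16*(-4) = -64)
S(m, j) = 2 + j*m (S(m, j) = j*m + (2 + 0) = j*m + 2 = 2 + j*m)
v(H) = 2 - 2*H (v(H) = (2 - H) - H = 2 - 2*H)
v(z) + Q(-6, 2) = (2 - 2*(-64)) - 6*2 = (2 + 128) - 12 = 130 - 12 = 118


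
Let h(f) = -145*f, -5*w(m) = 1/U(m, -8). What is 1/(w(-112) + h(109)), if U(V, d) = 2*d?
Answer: -80/1264399 ≈ -6.3271e-5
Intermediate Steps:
w(m) = 1/80 (w(m) = -1/(5*(2*(-8))) = -⅕/(-16) = -⅕*(-1/16) = 1/80)
1/(w(-112) + h(109)) = 1/(1/80 - 145*109) = 1/(1/80 - 15805) = 1/(-1264399/80) = -80/1264399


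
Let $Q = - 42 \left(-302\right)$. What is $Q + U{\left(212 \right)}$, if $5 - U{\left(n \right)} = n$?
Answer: $12477$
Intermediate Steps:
$U{\left(n \right)} = 5 - n$
$Q = 12684$ ($Q = \left(-1\right) \left(-12684\right) = 12684$)
$Q + U{\left(212 \right)} = 12684 + \left(5 - 212\right) = 12684 - 207 = 12477$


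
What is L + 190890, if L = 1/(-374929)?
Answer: 71570196809/374929 ≈ 1.9089e+5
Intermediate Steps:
L = -1/374929 ≈ -2.6672e-6
L + 190890 = -1/374929 + 190890 = 71570196809/374929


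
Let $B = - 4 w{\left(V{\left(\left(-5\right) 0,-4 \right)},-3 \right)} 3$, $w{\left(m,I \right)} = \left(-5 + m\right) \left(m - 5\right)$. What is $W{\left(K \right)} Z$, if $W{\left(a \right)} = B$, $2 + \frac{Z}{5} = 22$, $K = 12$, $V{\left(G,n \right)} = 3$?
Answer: $-4800$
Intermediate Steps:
$Z = 100$ ($Z = -10 + 5 \cdot 22 = -10 + 110 = 100$)
$w{\left(m,I \right)} = \left(-5 + m\right)^{2}$ ($w{\left(m,I \right)} = \left(-5 + m\right) \left(-5 + m\right) = \left(-5 + m\right)^{2}$)
$B = -48$ ($B = - 4 \left(-5 + 3\right)^{2} \cdot 3 = - 4 \left(-2\right)^{2} \cdot 3 = \left(-4\right) 4 \cdot 3 = \left(-16\right) 3 = -48$)
$W{\left(a \right)} = -48$
$W{\left(K \right)} Z = \left(-48\right) 100 = -4800$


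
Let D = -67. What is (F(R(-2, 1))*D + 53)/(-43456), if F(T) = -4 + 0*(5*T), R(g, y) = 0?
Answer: -321/43456 ≈ -0.0073868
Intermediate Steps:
F(T) = -4 (F(T) = -4 + 0 = -4)
(F(R(-2, 1))*D + 53)/(-43456) = (-4*(-67) + 53)/(-43456) = (268 + 53)*(-1/43456) = 321*(-1/43456) = -321/43456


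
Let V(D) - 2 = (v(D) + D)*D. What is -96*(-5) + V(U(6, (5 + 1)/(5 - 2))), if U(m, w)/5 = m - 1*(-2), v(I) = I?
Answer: 3682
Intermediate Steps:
U(m, w) = 10 + 5*m (U(m, w) = 5*(m - 1*(-2)) = 5*(m + 2) = 5*(2 + m) = 10 + 5*m)
V(D) = 2 + 2*D² (V(D) = 2 + (D + D)*D = 2 + (2*D)*D = 2 + 2*D²)
-96*(-5) + V(U(6, (5 + 1)/(5 - 2))) = -96*(-5) + (2 + 2*(10 + 5*6)²) = 480 + (2 + 2*(10 + 30)²) = 480 + (2 + 2*40²) = 480 + (2 + 2*1600) = 480 + (2 + 3200) = 480 + 3202 = 3682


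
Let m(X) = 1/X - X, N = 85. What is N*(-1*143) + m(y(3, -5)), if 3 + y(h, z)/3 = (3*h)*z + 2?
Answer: -1658347/138 ≈ -12017.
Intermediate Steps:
y(h, z) = -3 + 9*h*z (y(h, z) = -9 + 3*((3*h)*z + 2) = -9 + 3*(3*h*z + 2) = -9 + 3*(2 + 3*h*z) = -9 + (6 + 9*h*z) = -3 + 9*h*z)
N*(-1*143) + m(y(3, -5)) = 85*(-1*143) + (1/(-3 + 9*3*(-5)) - (-3 + 9*3*(-5))) = 85*(-143) + (1/(-3 - 135) - (-3 - 135)) = -12155 + (1/(-138) - 1*(-138)) = -12155 + (-1/138 + 138) = -12155 + 19043/138 = -1658347/138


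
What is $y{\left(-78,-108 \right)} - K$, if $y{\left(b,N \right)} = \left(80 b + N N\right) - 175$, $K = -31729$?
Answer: $36978$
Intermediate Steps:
$y{\left(b,N \right)} = -175 + N^{2} + 80 b$ ($y{\left(b,N \right)} = \left(80 b + N^{2}\right) - 175 = \left(N^{2} + 80 b\right) - 175 = -175 + N^{2} + 80 b$)
$y{\left(-78,-108 \right)} - K = \left(-175 + \left(-108\right)^{2} + 80 \left(-78\right)\right) - -31729 = \left(-175 + 11664 - 6240\right) + 31729 = 5249 + 31729 = 36978$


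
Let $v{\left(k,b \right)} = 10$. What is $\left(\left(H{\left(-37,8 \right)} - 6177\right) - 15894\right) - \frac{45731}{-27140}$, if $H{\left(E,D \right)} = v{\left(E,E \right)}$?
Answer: $- \frac{598689809}{27140} \approx -22059.0$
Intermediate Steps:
$H{\left(E,D \right)} = 10$
$\left(\left(H{\left(-37,8 \right)} - 6177\right) - 15894\right) - \frac{45731}{-27140} = \left(\left(10 - 6177\right) - 15894\right) - \frac{45731}{-27140} = \left(-6167 - 15894\right) - - \frac{45731}{27140} = -22061 + \frac{45731}{27140} = - \frac{598689809}{27140}$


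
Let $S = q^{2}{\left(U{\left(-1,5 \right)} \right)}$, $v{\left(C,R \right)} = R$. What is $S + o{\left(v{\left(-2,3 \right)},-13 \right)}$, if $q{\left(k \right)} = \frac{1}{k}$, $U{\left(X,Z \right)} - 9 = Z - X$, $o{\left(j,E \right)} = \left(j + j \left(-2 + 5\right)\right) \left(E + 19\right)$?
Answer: $\frac{16201}{225} \approx 72.004$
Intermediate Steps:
$o{\left(j,E \right)} = 4 j \left(19 + E\right)$ ($o{\left(j,E \right)} = \left(j + j 3\right) \left(19 + E\right) = \left(j + 3 j\right) \left(19 + E\right) = 4 j \left(19 + E\right)$)
$U{\left(X,Z \right)} = 9 + Z - X$ ($U{\left(X,Z \right)} = 9 - \left(X - Z\right) = 9 + Z - X$)
$S = \frac{1}{225}$ ($S = \left(\frac{1}{9 + 5 - -1}\right)^{2} = \left(\frac{1}{9 + 5 + 1}\right)^{2} = \left(\frac{1}{15}\right)^{2} = \frac{1}{225} \approx 0.0044444$)
$S + o{\left(v{\left(-2,3 \right)},-13 \right)} = \frac{1}{225} + 4 \cdot 3 \left(19 - 13\right) = \frac{1}{225} + 4 \cdot 3 \cdot 6 = \frac{1}{225} + 72 = \frac{16201}{225}$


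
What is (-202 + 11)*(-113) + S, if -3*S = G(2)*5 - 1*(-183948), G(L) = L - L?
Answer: -39733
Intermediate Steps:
G(L) = 0
S = -61316 (S = -(0*5 - 1*(-183948))/3 = -(0 + 183948)/3 = -1/3*183948 = -61316)
(-202 + 11)*(-113) + S = (-202 + 11)*(-113) - 61316 = -191*(-113) - 61316 = 21583 - 61316 = -39733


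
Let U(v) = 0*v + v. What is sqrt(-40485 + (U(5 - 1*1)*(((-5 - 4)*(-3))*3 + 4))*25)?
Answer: I*sqrt(31985) ≈ 178.84*I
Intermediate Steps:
U(v) = v (U(v) = 0 + v = v)
sqrt(-40485 + (U(5 - 1*1)*(((-5 - 4)*(-3))*3 + 4))*25) = sqrt(-40485 + ((5 - 1*1)*(((-5 - 4)*(-3))*3 + 4))*25) = sqrt(-40485 + ((5 - 1)*(-9*(-3)*3 + 4))*25) = sqrt(-40485 + (4*(27*3 + 4))*25) = sqrt(-40485 + (4*(81 + 4))*25) = sqrt(-40485 + (4*85)*25) = sqrt(-40485 + 340*25) = sqrt(-40485 + 8500) = sqrt(-31985) = I*sqrt(31985)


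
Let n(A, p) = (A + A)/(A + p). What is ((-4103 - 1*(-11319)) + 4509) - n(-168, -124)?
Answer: 855841/73 ≈ 11724.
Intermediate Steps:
n(A, p) = 2*A/(A + p) (n(A, p) = (2*A)/(A + p) = 2*A/(A + p))
((-4103 - 1*(-11319)) + 4509) - n(-168, -124) = ((-4103 - 1*(-11319)) + 4509) - 2*(-168)/(-168 - 124) = ((-4103 + 11319) + 4509) - 2*(-168)/(-292) = (7216 + 4509) - 2*(-168)*(-1)/292 = 11725 - 1*84/73 = 11725 - 84/73 = 855841/73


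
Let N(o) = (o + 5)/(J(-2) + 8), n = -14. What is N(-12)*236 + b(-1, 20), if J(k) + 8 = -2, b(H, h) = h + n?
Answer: 832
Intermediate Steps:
b(H, h) = -14 + h (b(H, h) = h - 14 = -14 + h)
J(k) = -10 (J(k) = -8 - 2 = -10)
N(o) = -5/2 - o/2 (N(o) = (o + 5)/(-10 + 8) = (5 + o)/(-2) = (5 + o)*(-½) = -5/2 - o/2)
N(-12)*236 + b(-1, 20) = (-5/2 - ½*(-12))*236 + (-14 + 20) = (-5/2 + 6)*236 + 6 = (7/2)*236 + 6 = 826 + 6 = 832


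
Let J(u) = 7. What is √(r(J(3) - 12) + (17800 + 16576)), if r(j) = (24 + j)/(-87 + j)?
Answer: 3*√8082131/46 ≈ 185.41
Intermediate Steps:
r(j) = (24 + j)/(-87 + j)
√(r(J(3) - 12) + (17800 + 16576)) = √((24 + (7 - 12))/(-87 + (7 - 12)) + (17800 + 16576)) = √((24 - 5)/(-87 - 5) + 34376) = √(19/(-92) + 34376) = √(-1/92*19 + 34376) = √(-19/92 + 34376) = √(3162573/92) = 3*√8082131/46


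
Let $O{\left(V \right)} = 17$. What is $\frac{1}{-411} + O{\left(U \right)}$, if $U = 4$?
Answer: $\frac{6986}{411} \approx 16.998$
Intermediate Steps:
$\frac{1}{-411} + O{\left(U \right)} = \frac{1}{-411} + 17 = - \frac{1}{411} + 17 = \frac{6986}{411}$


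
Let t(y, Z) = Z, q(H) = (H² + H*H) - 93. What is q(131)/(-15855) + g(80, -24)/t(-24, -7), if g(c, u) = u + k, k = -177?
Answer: 60148/2265 ≈ 26.555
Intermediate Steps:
g(c, u) = -177 + u (g(c, u) = u - 177 = -177 + u)
q(H) = -93 + 2*H² (q(H) = (H² + H²) - 93 = 2*H² - 93 = -93 + 2*H²)
q(131)/(-15855) + g(80, -24)/t(-24, -7) = (-93 + 2*131²)/(-15855) + (-177 - 24)/(-7) = (-93 + 2*17161)*(-1/15855) - 201*(-⅐) = (-93 + 34322)*(-1/15855) + 201/7 = 34229*(-1/15855) + 201/7 = -34229/15855 + 201/7 = 60148/2265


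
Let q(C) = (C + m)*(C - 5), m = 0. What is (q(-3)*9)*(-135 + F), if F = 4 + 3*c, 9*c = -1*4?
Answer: -28584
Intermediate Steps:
c = -4/9 (c = (-1*4)/9 = (⅑)*(-4) = -4/9 ≈ -0.44444)
F = 8/3 (F = 4 + 3*(-4/9) = 4 - 4/3 = 8/3 ≈ 2.6667)
q(C) = C*(-5 + C) (q(C) = (C + 0)*(C - 5) = C*(-5 + C))
(q(-3)*9)*(-135 + F) = (-3*(-5 - 3)*9)*(-135 + 8/3) = (-3*(-8)*9)*(-397/3) = (24*9)*(-397/3) = 216*(-397/3) = -28584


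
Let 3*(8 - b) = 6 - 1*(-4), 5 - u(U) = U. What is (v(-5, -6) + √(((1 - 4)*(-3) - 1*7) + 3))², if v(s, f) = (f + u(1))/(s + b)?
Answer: (6 + √5)² ≈ 67.833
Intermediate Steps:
u(U) = 5 - U
b = 14/3 (b = 8 - (6 - 1*(-4))/3 = 8 - (6 + 4)/3 = 8 - ⅓*10 = 8 - 10/3 = 14/3 ≈ 4.6667)
v(s, f) = (4 + f)/(14/3 + s) (v(s, f) = (f + (5 - 1*1))/(s + 14/3) = (f + (5 - 1))/(14/3 + s) = (f + 4)/(14/3 + s) = (4 + f)/(14/3 + s))
(v(-5, -6) + √(((1 - 4)*(-3) - 1*7) + 3))² = (3*(4 - 6)/(14 + 3*(-5)) + √(((1 - 4)*(-3) - 1*7) + 3))² = (3*(-2)/(14 - 15) + √((-3*(-3) - 7) + 3))² = (3*(-2)/(-1) + √((9 - 7) + 3))² = (3*(-1)*(-2) + √(2 + 3))² = (6 + √5)²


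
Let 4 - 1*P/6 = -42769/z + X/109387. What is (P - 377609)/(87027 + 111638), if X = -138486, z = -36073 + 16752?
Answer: -798025161429377/419871767986955 ≈ -1.9006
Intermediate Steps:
z = -19321
P = 38707081866/2113466227 (P = 24 - 6*(-42769/(-19321) - 138486/109387) = 24 - 6*(-42769*(-1/19321) - 138486*1/109387) = 24 - 6*(42769/19321 - 138486/109387) = 24 - 6*2002684597/2113466227 = 24 - 12016107582/2113466227 = 38707081866/2113466227 ≈ 18.315)
(P - 377609)/(87027 + 111638) = (38707081866/2113466227 - 377609)/(87027 + 111638) = -798025161429377/2113466227/198665 = -798025161429377/2113466227*1/198665 = -798025161429377/419871767986955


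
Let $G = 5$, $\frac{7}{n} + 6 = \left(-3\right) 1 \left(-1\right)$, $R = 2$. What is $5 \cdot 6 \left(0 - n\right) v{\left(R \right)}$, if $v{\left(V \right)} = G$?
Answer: $350$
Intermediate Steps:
$n = - \frac{7}{3}$ ($n = \frac{7}{-6 + \left(-3\right) 1 \left(-1\right)} = \frac{7}{-6 - -3} = \frac{7}{-6 + 3} = \frac{7}{-3} = 7 \left(- \frac{1}{3}\right) = - \frac{7}{3} \approx -2.3333$)
$v{\left(V \right)} = 5$
$5 \cdot 6 \left(0 - n\right) v{\left(R \right)} = 5 \cdot 6 \left(0 - - \frac{7}{3}\right) 5 = 30 \left(0 + \frac{7}{3}\right) 5 = 30 \cdot \frac{7}{3} \cdot 5 = 70 \cdot 5 = 350$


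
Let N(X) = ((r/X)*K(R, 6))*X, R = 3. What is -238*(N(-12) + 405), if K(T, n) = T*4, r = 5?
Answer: -110670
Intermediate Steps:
K(T, n) = 4*T
N(X) = 60 (N(X) = ((5/X)*(4*3))*X = ((5/X)*12)*X = (60/X)*X = 60)
-238*(N(-12) + 405) = -238*(60 + 405) = -238*465 = -110670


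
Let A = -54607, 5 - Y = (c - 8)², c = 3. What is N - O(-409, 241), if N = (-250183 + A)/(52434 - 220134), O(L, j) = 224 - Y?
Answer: -4061401/16770 ≈ -242.18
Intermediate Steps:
Y = -20 (Y = 5 - (3 - 8)² = 5 - 1*(-5)² = 5 - 1*25 = 5 - 25 = -20)
O(L, j) = 244 (O(L, j) = 224 - 1*(-20) = 224 + 20 = 244)
N = 30479/16770 (N = (-250183 - 54607)/(52434 - 220134) = -304790/(-167700) = -304790*(-1/167700) = 30479/16770 ≈ 1.8175)
N - O(-409, 241) = 30479/16770 - 1*244 = 30479/16770 - 244 = -4061401/16770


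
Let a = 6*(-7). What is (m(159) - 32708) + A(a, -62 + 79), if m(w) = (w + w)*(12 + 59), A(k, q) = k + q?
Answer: -10155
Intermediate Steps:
a = -42
m(w) = 142*w (m(w) = (2*w)*71 = 142*w)
(m(159) - 32708) + A(a, -62 + 79) = (142*159 - 32708) + (-42 + (-62 + 79)) = (22578 - 32708) + (-42 + 17) = -10130 - 25 = -10155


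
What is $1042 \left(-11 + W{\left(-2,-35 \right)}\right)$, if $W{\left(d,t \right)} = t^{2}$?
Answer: $1264988$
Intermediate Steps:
$1042 \left(-11 + W{\left(-2,-35 \right)}\right) = 1042 \left(-11 + \left(-35\right)^{2}\right) = 1042 \left(-11 + 1225\right) = 1042 \cdot 1214 = 1264988$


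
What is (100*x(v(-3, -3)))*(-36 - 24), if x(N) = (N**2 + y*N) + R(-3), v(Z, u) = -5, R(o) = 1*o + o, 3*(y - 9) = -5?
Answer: 106000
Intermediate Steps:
y = 22/3 (y = 9 + (1/3)*(-5) = 9 - 5/3 = 22/3 ≈ 7.3333)
R(o) = 2*o (R(o) = o + o = 2*o)
x(N) = -6 + N**2 + 22*N/3 (x(N) = (N**2 + 22*N/3) + 2*(-3) = (N**2 + 22*N/3) - 6 = -6 + N**2 + 22*N/3)
(100*x(v(-3, -3)))*(-36 - 24) = (100*(-6 + (-5)**2 + (22/3)*(-5)))*(-36 - 24) = (100*(-6 + 25 - 110/3))*(-60) = (100*(-53/3))*(-60) = -5300/3*(-60) = 106000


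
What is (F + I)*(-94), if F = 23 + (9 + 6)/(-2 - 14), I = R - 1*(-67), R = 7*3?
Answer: -82767/8 ≈ -10346.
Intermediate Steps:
R = 21
I = 88 (I = 21 - 1*(-67) = 21 + 67 = 88)
F = 353/16 (F = 23 + 15/(-16) = 23 + 15*(-1/16) = 23 - 15/16 = 353/16 ≈ 22.063)
(F + I)*(-94) = (353/16 + 88)*(-94) = (1761/16)*(-94) = -82767/8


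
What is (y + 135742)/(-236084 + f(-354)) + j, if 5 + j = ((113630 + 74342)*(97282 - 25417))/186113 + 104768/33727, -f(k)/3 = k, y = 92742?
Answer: 53536463475146008937/737620442607161 ≈ 72580.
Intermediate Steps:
f(k) = -3*k
j = 455592928117089/6277033151 (j = -5 + (((113630 + 74342)*(97282 - 25417))/186113 + 104768/33727) = -5 + ((187972*71865)*(1/186113) + 104768*(1/33727)) = -5 + (13508607780*(1/186113) + 104768/33727) = -5 + (13508607780/186113 + 104768/33727) = -5 + 455624313282844/6277033151 = 455592928117089/6277033151 ≈ 72581.)
(y + 135742)/(-236084 + f(-354)) + j = (92742 + 135742)/(-236084 - 3*(-354)) + 455592928117089/6277033151 = 228484/(-236084 + 1062) + 455592928117089/6277033151 = 228484/(-235022) + 455592928117089/6277033151 = 228484*(-1/235022) + 455592928117089/6277033151 = -114242/117511 + 455592928117089/6277033151 = 53536463475146008937/737620442607161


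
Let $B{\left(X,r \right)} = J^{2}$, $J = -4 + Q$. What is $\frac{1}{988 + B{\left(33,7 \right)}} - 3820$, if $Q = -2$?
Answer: $- \frac{3911679}{1024} \approx -3820.0$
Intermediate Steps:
$J = -6$ ($J = -4 - 2 = -6$)
$B{\left(X,r \right)} = 36$ ($B{\left(X,r \right)} = \left(-6\right)^{2} = 36$)
$\frac{1}{988 + B{\left(33,7 \right)}} - 3820 = \frac{1}{988 + 36} - 3820 = \frac{1}{1024} - 3820 = - \frac{3911679}{1024}$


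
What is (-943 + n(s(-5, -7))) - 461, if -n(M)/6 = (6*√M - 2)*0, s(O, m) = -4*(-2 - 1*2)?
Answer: -1404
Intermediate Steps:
s(O, m) = 16 (s(O, m) = -4*(-2 - 2) = -4*(-4) = 16)
n(M) = 0 (n(M) = -6*(6*√M - 2)*0 = -6*(-2 + 6*√M)*0 = -6*0 = 0)
(-943 + n(s(-5, -7))) - 461 = (-943 + 0) - 461 = -943 - 461 = -1404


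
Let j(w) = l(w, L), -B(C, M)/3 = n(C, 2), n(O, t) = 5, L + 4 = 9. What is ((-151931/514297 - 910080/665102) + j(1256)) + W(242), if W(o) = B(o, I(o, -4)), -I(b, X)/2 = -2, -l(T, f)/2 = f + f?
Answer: -6270599870506/171029981647 ≈ -36.664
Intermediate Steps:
L = 5 (L = -4 + 9 = 5)
l(T, f) = -4*f (l(T, f) = -2*(f + f) = -4*f)
I(b, X) = 4 (I(b, X) = -2*(-2) = 4)
B(C, M) = -15 (B(C, M) = -3*5 = -15)
W(o) = -15
j(w) = -20 (j(w) = -4*5 = -20)
((-151931/514297 - 910080/665102) + j(1256)) + W(242) = ((-151931/514297 - 910080/665102) - 20) - 15 = ((-151931*1/514297 - 910080*1/665102) - 20) - 15 = ((-151931/514297 - 455040/332551) - 20) - 15 = (-284550512861/171029981647 - 20) - 15 = -3705150145801/171029981647 - 15 = -6270599870506/171029981647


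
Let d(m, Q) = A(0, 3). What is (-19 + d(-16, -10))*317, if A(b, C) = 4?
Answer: -4755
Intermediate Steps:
d(m, Q) = 4
(-19 + d(-16, -10))*317 = (-19 + 4)*317 = -15*317 = -4755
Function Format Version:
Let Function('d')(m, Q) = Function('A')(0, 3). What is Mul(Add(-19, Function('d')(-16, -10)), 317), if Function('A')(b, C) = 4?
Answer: -4755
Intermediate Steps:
Function('d')(m, Q) = 4
Mul(Add(-19, Function('d')(-16, -10)), 317) = Mul(Add(-19, 4), 317) = Mul(-15, 317) = -4755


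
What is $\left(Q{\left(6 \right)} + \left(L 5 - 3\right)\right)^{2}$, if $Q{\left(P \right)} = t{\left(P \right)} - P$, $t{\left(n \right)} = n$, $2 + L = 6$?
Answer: $289$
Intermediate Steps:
$L = 4$ ($L = -2 + 6 = 4$)
$Q{\left(P \right)} = 0$ ($Q{\left(P \right)} = P - P = 0$)
$\left(Q{\left(6 \right)} + \left(L 5 - 3\right)\right)^{2} = \left(0 + \left(4 \cdot 5 - 3\right)\right)^{2} = \left(0 + \left(20 - 3\right)\right)^{2} = \left(0 + 17\right)^{2} = 17^{2} = 289$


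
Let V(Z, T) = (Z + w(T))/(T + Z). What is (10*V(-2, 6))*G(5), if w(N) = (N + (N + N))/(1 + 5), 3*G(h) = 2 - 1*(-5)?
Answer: 35/6 ≈ 5.8333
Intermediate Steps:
G(h) = 7/3 (G(h) = (2 - 1*(-5))/3 = (2 + 5)/3 = (⅓)*7 = 7/3)
w(N) = N/2 (w(N) = (N + 2*N)/6 = (3*N)*(⅙) = N/2)
V(Z, T) = (Z + T/2)/(T + Z)
(10*V(-2, 6))*G(5) = (10*((-2 + (½)*6)/(6 - 2)))*(7/3) = (10*((-2 + 3)/4))*(7/3) = (10*((¼)*1))*(7/3) = (10*(¼))*(7/3) = (5/2)*(7/3) = 35/6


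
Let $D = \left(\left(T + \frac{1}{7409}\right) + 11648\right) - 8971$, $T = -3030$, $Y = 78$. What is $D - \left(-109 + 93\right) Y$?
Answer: $\frac{6631056}{7409} \approx 895.0$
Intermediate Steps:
$D = - \frac{2615376}{7409}$ ($D = \left(\left(-3030 + \frac{1}{7409}\right) + 11648\right) - 8971 = \left(- \frac{22449269}{7409} + 11648\right) - 8971 = \frac{63850763}{7409} - 8971 = - \frac{2615376}{7409} \approx -353.0$)
$D - \left(-109 + 93\right) Y = - \frac{2615376}{7409} - \left(-109 + 93\right) 78 = - \frac{2615376}{7409} - \left(-16\right) 78 = - \frac{2615376}{7409} - -1248 = - \frac{2615376}{7409} + 1248 = \frac{6631056}{7409}$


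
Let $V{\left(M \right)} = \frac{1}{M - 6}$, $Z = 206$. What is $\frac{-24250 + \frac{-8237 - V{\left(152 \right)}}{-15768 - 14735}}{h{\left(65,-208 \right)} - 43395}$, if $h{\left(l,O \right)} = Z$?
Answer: $\frac{107994668897}{192339533782} \approx 0.56148$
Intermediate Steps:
$V{\left(M \right)} = \frac{1}{-6 + M}$
$h{\left(l,O \right)} = 206$
$\frac{-24250 + \frac{-8237 - V{\left(152 \right)}}{-15768 - 14735}}{h{\left(65,-208 \right)} - 43395} = \frac{-24250 + \frac{-8237 - \frac{1}{-6 + 152}}{-15768 - 14735}}{206 - 43395} = \frac{-24250 + \frac{-8237 - \frac{1}{146}}{-30503}}{-43189} = \left(-24250 + \left(-8237 - \frac{1}{146}\right) \left(- \frac{1}{30503}\right)\right) \left(- \frac{1}{43189}\right) = \left(-24250 - - \frac{1202603}{4453438}\right) \left(- \frac{1}{43189}\right) = \left(-24250 + \frac{1202603}{4453438}\right) \left(- \frac{1}{43189}\right) = \left(- \frac{107994668897}{4453438}\right) \left(- \frac{1}{43189}\right) = \frac{107994668897}{192339533782}$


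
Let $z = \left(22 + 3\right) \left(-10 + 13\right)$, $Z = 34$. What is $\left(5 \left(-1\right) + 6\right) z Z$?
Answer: $2550$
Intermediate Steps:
$z = 75$ ($z = 25 \cdot 3 = 75$)
$\left(5 \left(-1\right) + 6\right) z Z = \left(5 \left(-1\right) + 6\right) 75 \cdot 34 = \left(-5 + 6\right) 75 \cdot 34 = 1 \cdot 75 \cdot 34 = 75 \cdot 34 = 2550$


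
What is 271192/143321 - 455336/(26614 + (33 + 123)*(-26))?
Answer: -29570830860/1616517559 ≈ -18.293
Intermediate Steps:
271192/143321 - 455336/(26614 + (33 + 123)*(-26)) = 271192*(1/143321) - 455336/(26614 + 156*(-26)) = 271192/143321 - 455336/(26614 - 4056) = 271192/143321 - 455336/22558 = 271192/143321 - 455336*1/22558 = 271192/143321 - 227668/11279 = -29570830860/1616517559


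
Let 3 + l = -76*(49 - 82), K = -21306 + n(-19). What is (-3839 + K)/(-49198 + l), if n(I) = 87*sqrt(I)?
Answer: 25145/46693 - 87*I*sqrt(19)/46693 ≈ 0.53852 - 0.0081217*I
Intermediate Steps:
K = -21306 + 87*I*sqrt(19) (K = -21306 + 87*sqrt(-19) = -21306 + 87*(I*sqrt(19)) = -21306 + 87*I*sqrt(19) ≈ -21306.0 + 379.22*I)
l = 2505 (l = -3 - 76*(49 - 82) = -3 - 76*(-33) = -3 + 2508 = 2505)
(-3839 + K)/(-49198 + l) = (-3839 + (-21306 + 87*I*sqrt(19)))/(-49198 + 2505) = (-25145 + 87*I*sqrt(19))/(-46693) = (-25145 + 87*I*sqrt(19))*(-1/46693) = 25145/46693 - 87*I*sqrt(19)/46693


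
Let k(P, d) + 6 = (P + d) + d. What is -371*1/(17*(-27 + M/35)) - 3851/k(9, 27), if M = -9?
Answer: -388147/5814 ≈ -66.761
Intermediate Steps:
k(P, d) = -6 + P + 2*d (k(P, d) = -6 + ((P + d) + d) = -6 + (P + 2*d) = -6 + P + 2*d)
-371*1/(17*(-27 + M/35)) - 3851/k(9, 27) = -371*1/(17*(-27 - 9/35)) - 3851/(-6 + 9 + 2*27) = -371*1/(17*(-27 - 9*1/35)) - 3851/(-6 + 9 + 54) = -371*1/(17*(-27 - 9/35)) - 3851/57 = -371/(17*(-954/35)) - 3851*1/57 = -371/(-16218/35) - 3851/57 = -371*(-35/16218) - 3851/57 = 245/306 - 3851/57 = -388147/5814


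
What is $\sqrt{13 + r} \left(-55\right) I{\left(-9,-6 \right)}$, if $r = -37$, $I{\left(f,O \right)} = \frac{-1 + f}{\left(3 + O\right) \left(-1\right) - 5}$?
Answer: $- 550 i \sqrt{6} \approx - 1347.2 i$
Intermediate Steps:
$I{\left(f,O \right)} = \frac{-1 + f}{-8 - O}$ ($I{\left(f,O \right)} = \frac{-1 + f}{\left(-3 - O\right) - 5} = \frac{-1 + f}{-8 - O}$)
$\sqrt{13 + r} \left(-55\right) I{\left(-9,-6 \right)} = \sqrt{13 - 37} \left(-55\right) \frac{1 - -9}{8 - 6} = \sqrt{-24} \left(-55\right) \frac{1 + 9}{2} = 2 i \sqrt{6} \left(-55\right) \frac{1}{2} \cdot 10 = - 110 i \sqrt{6} \cdot 5 = - 550 i \sqrt{6}$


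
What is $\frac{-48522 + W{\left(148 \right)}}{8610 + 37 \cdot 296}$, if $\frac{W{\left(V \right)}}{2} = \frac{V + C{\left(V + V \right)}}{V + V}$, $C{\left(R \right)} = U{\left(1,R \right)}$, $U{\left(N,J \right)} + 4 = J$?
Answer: $- \frac{897602}{361897} \approx -2.4803$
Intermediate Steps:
$U{\left(N,J \right)} = -4 + J$
$C{\left(R \right)} = -4 + R$
$W{\left(V \right)} = \frac{-4 + 3 V}{V}$ ($W{\left(V \right)} = 2 \frac{V + \left(-4 + \left(V + V\right)\right)}{V + V} = 2 \frac{V + \left(-4 + 2 V\right)}{2 V} = 2 \left(-4 + 3 V\right) \frac{1}{2 V} = 2 \frac{-4 + 3 V}{2 V} = \frac{-4 + 3 V}{V}$)
$\frac{-48522 + W{\left(148 \right)}}{8610 + 37 \cdot 296} = \frac{-48522 + \left(3 - \frac{4}{148}\right)}{8610 + 37 \cdot 296} = \frac{-48522 + \left(3 - \frac{1}{37}\right)}{8610 + 10952} = \frac{-48522 + \left(3 - \frac{1}{37}\right)}{19562} = \left(-48522 + \frac{110}{37}\right) \frac{1}{19562} = \left(- \frac{1795204}{37}\right) \frac{1}{19562} = - \frac{897602}{361897}$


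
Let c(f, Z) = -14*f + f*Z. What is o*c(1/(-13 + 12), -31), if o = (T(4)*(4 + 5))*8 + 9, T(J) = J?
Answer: 13365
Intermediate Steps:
c(f, Z) = -14*f + Z*f
o = 297 (o = (4*(4 + 5))*8 + 9 = (4*9)*8 + 9 = 36*8 + 9 = 288 + 9 = 297)
o*c(1/(-13 + 12), -31) = 297*((-14 - 31)/(-13 + 12)) = 297*(-45/(-1)) = 297*(-1*(-45)) = 297*45 = 13365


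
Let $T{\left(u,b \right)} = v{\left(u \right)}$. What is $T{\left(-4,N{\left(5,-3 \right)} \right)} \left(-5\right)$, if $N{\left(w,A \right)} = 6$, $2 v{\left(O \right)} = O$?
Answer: $10$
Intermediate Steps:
$v{\left(O \right)} = \frac{O}{2}$
$T{\left(u,b \right)} = \frac{u}{2}$
$T{\left(-4,N{\left(5,-3 \right)} \right)} \left(-5\right) = \frac{1}{2} \left(-4\right) \left(-5\right) = \left(-2\right) \left(-5\right) = 10$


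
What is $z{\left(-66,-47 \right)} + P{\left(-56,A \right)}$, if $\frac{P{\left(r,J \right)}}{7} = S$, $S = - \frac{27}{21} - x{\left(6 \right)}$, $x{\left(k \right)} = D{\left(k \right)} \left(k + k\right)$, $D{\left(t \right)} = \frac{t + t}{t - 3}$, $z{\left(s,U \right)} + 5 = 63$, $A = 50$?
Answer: $-287$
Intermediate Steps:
$z{\left(s,U \right)} = 58$ ($z{\left(s,U \right)} = -5 + 63 = 58$)
$D{\left(t \right)} = \frac{2 t}{-3 + t}$
$x{\left(k \right)} = \frac{4 k^{2}}{-3 + k}$ ($x{\left(k \right)} = \frac{2 k}{-3 + k} \left(k + k\right) = \frac{2 k}{-3 + k} 2 k = \frac{4 k^{2}}{-3 + k}$)
$S = - \frac{345}{7}$ ($S = - \frac{27}{21} - \frac{4 \cdot 6^{2}}{-3 + 6} = \left(-27\right) \frac{1}{21} - 4 \cdot 36 \cdot \frac{1}{3} = - \frac{9}{7} - 4 \cdot 36 \cdot \frac{1}{3} = - \frac{9}{7} - 48 = - \frac{345}{7} \approx -49.286$)
$P{\left(r,J \right)} = -345$ ($P{\left(r,J \right)} = 7 \left(- \frac{345}{7}\right) = -345$)
$z{\left(-66,-47 \right)} + P{\left(-56,A \right)} = 58 - 345 = -287$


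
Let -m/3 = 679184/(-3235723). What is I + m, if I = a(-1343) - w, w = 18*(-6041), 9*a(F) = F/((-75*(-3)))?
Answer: 712488026804161/6552339075 ≈ 1.0874e+5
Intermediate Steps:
m = 2037552/3235723 (m = -2037552/(-3235723) = -2037552*(-1)/3235723 = -3*(-679184/3235723) = 2037552/3235723 ≈ 0.62971)
a(F) = F/2025 (a(F) = (F/((-75*(-3))))/9 = (F/225)/9 = F/2025)
w = -108738
I = 220193107/2025 (I = (1/2025)*(-1343) - 1*(-108738) = -1343/2025 + 108738 = 220193107/2025 ≈ 1.0874e+5)
I + m = 220193107/2025 + 2037552/3235723 = 712488026804161/6552339075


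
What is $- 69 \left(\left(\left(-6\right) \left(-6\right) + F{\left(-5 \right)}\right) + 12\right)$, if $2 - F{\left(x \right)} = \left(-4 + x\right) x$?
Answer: $-345$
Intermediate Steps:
$F{\left(x \right)} = 2 - x \left(-4 + x\right)$ ($F{\left(x \right)} = 2 - \left(-4 + x\right) x = 2 - x \left(-4 + x\right)$)
$- 69 \left(\left(\left(-6\right) \left(-6\right) + F{\left(-5 \right)}\right) + 12\right) = - 69 \left(\left(\left(-6\right) \left(-6\right) + \left(2 - \left(-5\right)^{2} + 4 \left(-5\right)\right)\right) + 12\right) = - 69 \left(\left(36 - 43\right) + 12\right) = - 69 \left(-7 + 12\right) = \left(-69\right) 5 = -345$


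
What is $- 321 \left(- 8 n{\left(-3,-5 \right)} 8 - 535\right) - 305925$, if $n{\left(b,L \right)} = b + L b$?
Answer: $112338$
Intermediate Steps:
$- 321 \left(- 8 n{\left(-3,-5 \right)} 8 - 535\right) - 305925 = - 321 \left(- 8 \left(- 3 \left(1 - 5\right)\right) 8 - 535\right) - 305925 = - 321 \left(- 8 \left(\left(-3\right) \left(-4\right)\right) 8 - 535\right) - 305925 = - 321 \left(\left(-8\right) 12 \cdot 8 - 535\right) - 305925 = - 321 \left(\left(-96\right) 8 - 535\right) - 305925 = - 321 \left(-768 - 535\right) - 305925 = \left(-321\right) \left(-1303\right) - 305925 = 418263 - 305925 = 112338$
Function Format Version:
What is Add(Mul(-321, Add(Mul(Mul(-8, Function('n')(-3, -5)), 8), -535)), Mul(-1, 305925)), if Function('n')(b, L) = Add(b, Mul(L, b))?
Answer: 112338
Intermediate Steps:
Add(Mul(-321, Add(Mul(Mul(-8, Function('n')(-3, -5)), 8), -535)), Mul(-1, 305925)) = Add(Mul(-321, Add(Mul(Mul(-8, Mul(-3, Add(1, -5))), 8), -535)), Mul(-1, 305925)) = Add(Mul(-321, Add(Mul(Mul(-8, Mul(-3, -4)), 8), -535)), -305925) = Add(Mul(-321, Add(Mul(Mul(-8, 12), 8), -535)), -305925) = Add(Mul(-321, Add(Mul(-96, 8), -535)), -305925) = Add(Mul(-321, Add(-768, -535)), -305925) = Add(Mul(-321, -1303), -305925) = Add(418263, -305925) = 112338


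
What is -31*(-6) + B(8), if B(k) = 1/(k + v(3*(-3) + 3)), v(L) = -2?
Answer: 1117/6 ≈ 186.17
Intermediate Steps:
B(k) = 1/(-2 + k) (B(k) = 1/(k - 2) = 1/(-2 + k))
-31*(-6) + B(8) = -31*(-6) + 1/(-2 + 8) = 186 + 1/6 = 186 + ⅙ = 1117/6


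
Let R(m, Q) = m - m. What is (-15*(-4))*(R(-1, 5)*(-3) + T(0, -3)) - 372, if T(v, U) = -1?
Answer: -432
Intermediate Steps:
R(m, Q) = 0
(-15*(-4))*(R(-1, 5)*(-3) + T(0, -3)) - 372 = (-15*(-4))*(0*(-3) - 1) - 372 = 60*(0 - 1) - 372 = 60*(-1) - 372 = -60 - 372 = -432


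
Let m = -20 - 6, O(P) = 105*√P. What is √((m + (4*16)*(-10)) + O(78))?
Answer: √(-666 + 105*√78) ≈ 16.166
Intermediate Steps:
m = -26
√((m + (4*16)*(-10)) + O(78)) = √((-26 + (4*16)*(-10)) + 105*√78) = √((-26 + 64*(-10)) + 105*√78) = √((-26 - 640) + 105*√78) = √(-666 + 105*√78)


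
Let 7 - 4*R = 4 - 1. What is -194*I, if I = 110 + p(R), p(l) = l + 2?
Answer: -21922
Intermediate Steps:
R = 1 (R = 7/4 - (4 - 1)/4 = 7/4 - ¼*3 = 7/4 - ¾ = 1)
p(l) = 2 + l
I = 113 (I = 110 + (2 + 1) = 110 + 3 = 113)
-194*I = -194*113 = -21922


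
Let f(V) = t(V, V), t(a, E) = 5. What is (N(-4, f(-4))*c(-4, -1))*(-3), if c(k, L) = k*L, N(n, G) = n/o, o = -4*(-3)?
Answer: 4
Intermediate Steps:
f(V) = 5
o = 12
N(n, G) = n/12
c(k, L) = L*k
(N(-4, f(-4))*c(-4, -1))*(-3) = (((1/12)*(-4))*(-1*(-4)))*(-3) = -1/3*4*(-3) = -4/3*(-3) = 4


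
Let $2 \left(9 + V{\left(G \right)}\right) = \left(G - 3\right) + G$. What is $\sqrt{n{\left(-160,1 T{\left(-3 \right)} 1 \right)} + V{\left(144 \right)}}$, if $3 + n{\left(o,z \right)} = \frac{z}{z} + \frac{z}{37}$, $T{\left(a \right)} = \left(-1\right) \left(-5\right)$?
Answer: $\frac{\sqrt{720834}}{74} \approx 11.473$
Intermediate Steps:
$T{\left(a \right)} = 5$
$n{\left(o,z \right)} = -2 + \frac{z}{37}$ ($n{\left(o,z \right)} = -3 + \left(\frac{z}{z} + \frac{z}{37}\right) = -3 + \left(1 + z \frac{1}{37}\right) = -3 + \left(1 + \frac{z}{37}\right) = -2 + \frac{z}{37}$)
$V{\left(G \right)} = - \frac{21}{2} + G$ ($V{\left(G \right)} = -9 + \frac{\left(G - 3\right) + G}{2} = -9 + \frac{\left(-3 + G\right) + G}{2} = -9 + \frac{-3 + 2 G}{2} = -9 + \left(- \frac{3}{2} + G\right) = - \frac{21}{2} + G$)
$\sqrt{n{\left(-160,1 T{\left(-3 \right)} 1 \right)} + V{\left(144 \right)}} = \sqrt{\left(-2 + \frac{1 \cdot 5 \cdot 1}{37}\right) + \left(- \frac{21}{2} + 144\right)} = \sqrt{\left(-2 + \frac{5 \cdot 1}{37}\right) + \frac{267}{2}} = \sqrt{\left(-2 + \frac{1}{37} \cdot 5\right) + \frac{267}{2}} = \sqrt{\left(-2 + \frac{5}{37}\right) + \frac{267}{2}} = \sqrt{- \frac{69}{37} + \frac{267}{2}} = \sqrt{\frac{9741}{74}} = \frac{\sqrt{720834}}{74}$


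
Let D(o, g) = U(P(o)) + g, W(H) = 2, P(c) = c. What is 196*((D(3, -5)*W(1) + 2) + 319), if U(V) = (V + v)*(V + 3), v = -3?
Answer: 60956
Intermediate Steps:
U(V) = (-3 + V)*(3 + V) (U(V) = (V - 3)*(V + 3) = (-3 + V)*(3 + V))
D(o, g) = -9 + g + o² (D(o, g) = (-9 + o²) + g = -9 + g + o²)
196*((D(3, -5)*W(1) + 2) + 319) = 196*(((-9 - 5 + 3²)*2 + 2) + 319) = 196*(((-9 - 5 + 9)*2 + 2) + 319) = 196*((-5*2 + 2) + 319) = 196*((-10 + 2) + 319) = 196*(-8 + 319) = 196*311 = 60956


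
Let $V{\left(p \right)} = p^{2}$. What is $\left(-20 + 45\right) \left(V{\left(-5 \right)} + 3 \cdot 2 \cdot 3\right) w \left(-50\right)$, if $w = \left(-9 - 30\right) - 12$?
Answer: $2741250$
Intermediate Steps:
$w = -51$ ($w = -39 - 12 = -51$)
$\left(-20 + 45\right) \left(V{\left(-5 \right)} + 3 \cdot 2 \cdot 3\right) w \left(-50\right) = \left(-20 + 45\right) \left(\left(-5\right)^{2} + 3 \cdot 2 \cdot 3\right) \left(-51\right) \left(-50\right) = 25 \left(25 + 6 \cdot 3\right) \left(-51\right) \left(-50\right) = 25 \left(25 + 18\right) \left(-51\right) \left(-50\right) = 25 \cdot 43 \left(-51\right) \left(-50\right) = 1075 \left(-51\right) \left(-50\right) = \left(-54825\right) \left(-50\right) = 2741250$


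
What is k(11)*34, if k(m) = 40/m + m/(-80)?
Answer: 52343/440 ≈ 118.96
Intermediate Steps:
k(m) = 40/m - m/80 (k(m) = 40/m + m*(-1/80) = 40/m - m/80)
k(11)*34 = (40/11 - 1/80*11)*34 = (40*(1/11) - 11/80)*34 = (40/11 - 11/80)*34 = (3079/880)*34 = 52343/440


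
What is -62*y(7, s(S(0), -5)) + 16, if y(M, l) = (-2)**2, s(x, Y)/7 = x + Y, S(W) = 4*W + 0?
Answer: -232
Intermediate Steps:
S(W) = 4*W
s(x, Y) = 7*Y + 7*x (s(x, Y) = 7*(x + Y) = 7*(Y + x) = 7*Y + 7*x)
y(M, l) = 4
-62*y(7, s(S(0), -5)) + 16 = -62*4 + 16 = -248 + 16 = -232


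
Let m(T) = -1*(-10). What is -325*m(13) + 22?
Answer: -3228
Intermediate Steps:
m(T) = 10
-325*m(13) + 22 = -325*10 + 22 = -3250 + 22 = -3228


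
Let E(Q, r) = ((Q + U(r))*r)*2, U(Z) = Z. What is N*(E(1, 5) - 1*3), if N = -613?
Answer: -34941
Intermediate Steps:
E(Q, r) = 2*r*(Q + r) (E(Q, r) = ((Q + r)*r)*2 = (r*(Q + r))*2 = 2*r*(Q + r))
N*(E(1, 5) - 1*3) = -613*(2*5*(1 + 5) - 1*3) = -613*(2*5*6 - 3) = -613*(60 - 3) = -613*57 = -34941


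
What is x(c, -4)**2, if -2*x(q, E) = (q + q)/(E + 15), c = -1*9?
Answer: 81/121 ≈ 0.66942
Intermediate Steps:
c = -9
x(q, E) = -q/(15 + E) (x(q, E) = -(q + q)/(2*(E + 15)) = -2*q/(2*(15 + E)) = -q/(15 + E))
x(c, -4)**2 = (-1*(-9)/(15 - 4))**2 = (-1*(-9)/11)**2 = (-1*(-9)*1/11)**2 = (9/11)**2 = 81/121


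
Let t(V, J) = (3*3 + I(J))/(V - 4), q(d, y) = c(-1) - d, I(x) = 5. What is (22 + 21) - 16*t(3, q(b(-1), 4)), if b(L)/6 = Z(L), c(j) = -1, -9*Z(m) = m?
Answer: 267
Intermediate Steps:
Z(m) = -m/9
b(L) = -2*L/3 (b(L) = 6*(-L/9) = -2*L/3)
q(d, y) = -1 - d
t(V, J) = 14/(-4 + V) (t(V, J) = (3*3 + 5)/(V - 4) = (9 + 5)/(-4 + V) = 14/(-4 + V))
(22 + 21) - 16*t(3, q(b(-1), 4)) = (22 + 21) - 224/(-4 + 3) = 43 - 224/(-1) = 43 - 224*(-1) = 43 - 16*(-14) = 43 + 224 = 267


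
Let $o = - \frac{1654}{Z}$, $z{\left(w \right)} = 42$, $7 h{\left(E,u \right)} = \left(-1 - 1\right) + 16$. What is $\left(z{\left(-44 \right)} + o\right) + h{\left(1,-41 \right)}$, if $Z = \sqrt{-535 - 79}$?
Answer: $44 + \frac{827 i \sqrt{614}}{307} \approx 44.0 + 66.75 i$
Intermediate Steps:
$h{\left(E,u \right)} = 2$ ($h{\left(E,u \right)} = \frac{\left(-1 - 1\right) + 16}{7} = \frac{-2 + 16}{7} = \frac{1}{7} \cdot 14 = 2$)
$Z = i \sqrt{614}$ ($Z = \sqrt{-614} = i \sqrt{614} \approx 24.779 i$)
$o = \frac{827 i \sqrt{614}}{307}$ ($o = - \frac{1654}{i \sqrt{614}} = - 1654 \left(- \frac{i \sqrt{614}}{614}\right) = \frac{827 i \sqrt{614}}{307} \approx 66.75 i$)
$\left(z{\left(-44 \right)} + o\right) + h{\left(1,-41 \right)} = \left(42 + \frac{827 i \sqrt{614}}{307}\right) + 2 = 44 + \frac{827 i \sqrt{614}}{307}$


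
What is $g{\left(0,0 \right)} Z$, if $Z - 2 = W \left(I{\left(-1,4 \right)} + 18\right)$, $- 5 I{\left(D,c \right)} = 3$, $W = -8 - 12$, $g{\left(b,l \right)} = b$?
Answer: $0$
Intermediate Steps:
$W = -20$ ($W = -8 - 12 = -20$)
$I{\left(D,c \right)} = - \frac{3}{5}$ ($I{\left(D,c \right)} = \left(- \frac{1}{5}\right) 3 = - \frac{3}{5}$)
$Z = -346$ ($Z = 2 - 20 \left(- \frac{3}{5} + 18\right) = 2 - 348 = -346$)
$g{\left(0,0 \right)} Z = 0 \left(-346\right) = 0$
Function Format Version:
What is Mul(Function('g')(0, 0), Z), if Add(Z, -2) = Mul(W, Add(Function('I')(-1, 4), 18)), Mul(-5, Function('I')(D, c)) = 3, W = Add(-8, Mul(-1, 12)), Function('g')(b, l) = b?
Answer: 0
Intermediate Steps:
W = -20 (W = Add(-8, -12) = -20)
Function('I')(D, c) = Rational(-3, 5) (Function('I')(D, c) = Mul(Rational(-1, 5), 3) = Rational(-3, 5))
Z = -346 (Z = Add(2, Mul(-20, Add(Rational(-3, 5), 18))) = Add(2, Mul(-20, Rational(87, 5))) = Add(2, -348) = -346)
Mul(Function('g')(0, 0), Z) = Mul(0, -346) = 0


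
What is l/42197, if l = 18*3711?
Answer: 66798/42197 ≈ 1.5830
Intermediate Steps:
l = 66798
l/42197 = 66798/42197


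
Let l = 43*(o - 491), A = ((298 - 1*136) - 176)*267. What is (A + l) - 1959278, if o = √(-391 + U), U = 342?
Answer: -1984129 + 301*I ≈ -1.9841e+6 + 301.0*I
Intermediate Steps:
o = 7*I (o = √(-391 + 342) = √(-49) = 7*I ≈ 7.0*I)
A = -3738 (A = ((298 - 136) - 176)*267 = (162 - 176)*267 = -14*267 = -3738)
l = -21113 + 301*I (l = 43*(7*I - 491) = 43*(-491 + 7*I) = -21113 + 301*I ≈ -21113.0 + 301.0*I)
(A + l) - 1959278 = (-3738 + (-21113 + 301*I)) - 1959278 = (-24851 + 301*I) - 1959278 = -1984129 + 301*I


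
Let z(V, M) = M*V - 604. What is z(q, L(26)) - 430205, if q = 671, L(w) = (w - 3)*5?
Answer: -353644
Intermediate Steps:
L(w) = -15 + 5*w (L(w) = (-3 + w)*5 = -15 + 5*w)
z(V, M) = -604 + M*V
z(q, L(26)) - 430205 = (-604 + (-15 + 5*26)*671) - 430205 = (-604 + (-15 + 130)*671) - 430205 = (-604 + 115*671) - 430205 = (-604 + 77165) - 430205 = 76561 - 430205 = -353644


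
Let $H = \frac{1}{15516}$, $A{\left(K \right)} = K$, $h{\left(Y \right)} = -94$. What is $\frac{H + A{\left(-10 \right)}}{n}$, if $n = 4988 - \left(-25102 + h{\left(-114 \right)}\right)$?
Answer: $- \frac{155159}{468334944} \approx -0.0003313$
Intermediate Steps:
$n = 30184$ ($n = 4988 - \left(-25102 - 94\right) = 4988 - -25196 = 4988 + 25196 = 30184$)
$H = \frac{1}{15516} \approx 6.445 \cdot 10^{-5}$
$\frac{H + A{\left(-10 \right)}}{n} = \frac{\frac{1}{15516} - 10}{30184} = \left(- \frac{155159}{15516}\right) \frac{1}{30184} = - \frac{155159}{468334944}$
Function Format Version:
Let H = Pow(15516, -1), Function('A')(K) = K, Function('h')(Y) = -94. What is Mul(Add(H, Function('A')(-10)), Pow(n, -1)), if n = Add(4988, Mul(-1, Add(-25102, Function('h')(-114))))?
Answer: Rational(-155159, 468334944) ≈ -0.00033130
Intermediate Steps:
n = 30184 (n = Add(4988, Mul(-1, Add(-25102, -94))) = Add(4988, Mul(-1, -25196)) = Add(4988, 25196) = 30184)
H = Rational(1, 15516) ≈ 6.4450e-5
Mul(Add(H, Function('A')(-10)), Pow(n, -1)) = Mul(Add(Rational(1, 15516), -10), Pow(30184, -1)) = Mul(Rational(-155159, 15516), Rational(1, 30184)) = Rational(-155159, 468334944)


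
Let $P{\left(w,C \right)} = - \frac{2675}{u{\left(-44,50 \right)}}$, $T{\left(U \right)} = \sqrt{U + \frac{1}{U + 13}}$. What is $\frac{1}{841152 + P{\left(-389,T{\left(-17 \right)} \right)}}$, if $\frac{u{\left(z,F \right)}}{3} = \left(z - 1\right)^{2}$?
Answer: $\frac{243}{204399829} \approx 1.1888 \cdot 10^{-6}$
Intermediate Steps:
$T{\left(U \right)} = \sqrt{U + \frac{1}{13 + U}}$
$u{\left(z,F \right)} = 3 \left(-1 + z\right)^{2}$ ($u{\left(z,F \right)} = 3 \left(z - 1\right)^{2} = 3 \left(-1 + z\right)^{2}$)
$P{\left(w,C \right)} = - \frac{107}{243}$ ($P{\left(w,C \right)} = - \frac{2675}{3 \left(-1 - 44\right)^{2}} = - \frac{2675}{3 \left(-45\right)^{2}} = - \frac{2675}{3 \cdot 2025} = - \frac{2675}{6075} = \left(-2675\right) \frac{1}{6075} = - \frac{107}{243}$)
$\frac{1}{841152 + P{\left(-389,T{\left(-17 \right)} \right)}} = \frac{1}{841152 - \frac{107}{243}} = \frac{1}{\frac{204399829}{243}} = \frac{243}{204399829}$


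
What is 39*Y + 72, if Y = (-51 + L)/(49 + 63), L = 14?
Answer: 6621/112 ≈ 59.116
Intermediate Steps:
Y = -37/112 (Y = (-51 + 14)/(49 + 63) = -37/112 ≈ -0.33036)
39*Y + 72 = 39*(-37/112) + 72 = -1443/112 + 72 = 6621/112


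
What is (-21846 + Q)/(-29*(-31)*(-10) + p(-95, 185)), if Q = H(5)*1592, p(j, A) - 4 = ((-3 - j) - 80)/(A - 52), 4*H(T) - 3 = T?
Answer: 1241023/597563 ≈ 2.0768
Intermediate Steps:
H(T) = ¾ + T/4
p(j, A) = 4 + (-83 - j)/(-52 + A) (p(j, A) = 4 + ((-3 - j) - 80)/(A - 52) = 4 + (-83 - j)/(-52 + A))
Q = 3184 (Q = (¾ + (¼)*5)*1592 = (¾ + 5/4)*1592 = 2*1592 = 3184)
(-21846 + Q)/(-29*(-31)*(-10) + p(-95, 185)) = (-21846 + 3184)/(-29*(-31)*(-10) + (-291 - 1*(-95) + 4*185)/(-52 + 185)) = -18662/(899*(-10) + (-291 + 95 + 740)/133) = -18662/(-8990 + (1/133)*544) = -18662/(-8990 + 544/133) = -18662/(-1195126/133) = -18662*(-133/1195126) = 1241023/597563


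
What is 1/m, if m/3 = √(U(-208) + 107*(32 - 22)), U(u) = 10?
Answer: √30/540 ≈ 0.010143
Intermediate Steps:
m = 18*√30 (m = 3*√(10 + 107*(32 - 22)) = 3*√(10 + 107*10) = 3*√(10 + 1070) = 3*√1080 = 3*(6*√30) = 18*√30 ≈ 98.590)
1/m = 1/(18*√30) = √30/540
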